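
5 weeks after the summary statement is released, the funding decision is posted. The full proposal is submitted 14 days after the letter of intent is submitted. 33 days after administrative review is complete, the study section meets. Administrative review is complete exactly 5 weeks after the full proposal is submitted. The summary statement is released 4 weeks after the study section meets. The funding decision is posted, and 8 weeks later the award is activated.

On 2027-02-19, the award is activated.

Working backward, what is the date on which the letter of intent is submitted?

The award is activated: Feb 19, 2027.
The funding decision is posted: Feb 19, 2027 − 8 weeks = Dec 25, 2026.
The summary statement is released: Dec 25, 2026 − 5 weeks = Nov 20, 2026.
The study section meets: Nov 20, 2026 − 4 weeks = Oct 23, 2026.
Administrative review is complete: Oct 23, 2026 − 33 days = Sep 20, 2026.
The full proposal is submitted: Sep 20, 2026 − 5 weeks = Aug 16, 2026.
The letter of intent is submitted: Aug 16, 2026 − 14 days = Aug 2, 2026.

2026-08-02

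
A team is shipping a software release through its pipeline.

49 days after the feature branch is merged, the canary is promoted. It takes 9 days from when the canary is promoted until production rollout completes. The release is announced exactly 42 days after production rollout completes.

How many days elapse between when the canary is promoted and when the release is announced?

51 days

Causal path: the canary is promoted → production rollout completes → the release is announced.
Total delay along the path: 9 + 42 = 51 days.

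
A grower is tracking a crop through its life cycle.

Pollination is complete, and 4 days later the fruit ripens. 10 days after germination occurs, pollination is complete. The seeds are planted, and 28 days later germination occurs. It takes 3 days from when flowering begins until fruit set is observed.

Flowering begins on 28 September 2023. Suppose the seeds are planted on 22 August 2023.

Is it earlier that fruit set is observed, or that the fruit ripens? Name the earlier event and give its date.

Fruit set is observed — 1 October 2023

Flowering begins: Sep 28, 2023.
Fruit set is observed: Sep 28, 2023 + 3 days = Oct 1, 2023.
The seeds are planted: Aug 22, 2023.
Germination occurs: Aug 22, 2023 + 28 days = Sep 19, 2023.
Pollination is complete: Sep 19, 2023 + 10 days = Sep 29, 2023.
The fruit ripens: Sep 29, 2023 + 4 days = Oct 3, 2023.
Comparing: fruit set is observed on Oct 1, 2023 vs the fruit ripens on Oct 3, 2023. Earlier: fruit set is observed.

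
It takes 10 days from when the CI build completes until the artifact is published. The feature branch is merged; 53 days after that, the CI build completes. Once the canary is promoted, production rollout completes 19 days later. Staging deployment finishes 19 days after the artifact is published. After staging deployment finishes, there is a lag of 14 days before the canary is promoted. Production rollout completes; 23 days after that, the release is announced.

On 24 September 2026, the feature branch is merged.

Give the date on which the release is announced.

The feature branch is merged: Sep 24, 2026.
The CI build completes: Sep 24, 2026 + 53 days = Nov 16, 2026.
The artifact is published: Nov 16, 2026 + 10 days = Nov 26, 2026.
Staging deployment finishes: Nov 26, 2026 + 19 days = Dec 15, 2026.
The canary is promoted: Dec 15, 2026 + 14 days = Dec 29, 2026.
Production rollout completes: Dec 29, 2026 + 19 days = Jan 17, 2027.
The release is announced: Jan 17, 2027 + 23 days = Feb 9, 2027.

9 February 2027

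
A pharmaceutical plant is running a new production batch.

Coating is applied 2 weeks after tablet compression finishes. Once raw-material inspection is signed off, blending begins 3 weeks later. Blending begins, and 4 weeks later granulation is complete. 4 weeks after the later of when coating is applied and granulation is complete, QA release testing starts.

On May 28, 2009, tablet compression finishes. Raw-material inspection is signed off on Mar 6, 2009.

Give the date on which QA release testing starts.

Tablet compression finishes: May 28, 2009.
Coating is applied: May 28, 2009 + 2 weeks = Jun 11, 2009.
Raw-material inspection is signed off: Mar 6, 2009.
Blending begins: Mar 6, 2009 + 3 weeks = Mar 27, 2009.
Granulation is complete: Mar 27, 2009 + 4 weeks = Apr 24, 2009.
Both prerequisites met — coating is applied (Jun 11, 2009), granulation is complete (Apr 24, 2009); the later is Jun 11, 2009.
QA release testing starts: Jun 11, 2009 + 4 weeks = Jul 9, 2009.

Jul 9, 2009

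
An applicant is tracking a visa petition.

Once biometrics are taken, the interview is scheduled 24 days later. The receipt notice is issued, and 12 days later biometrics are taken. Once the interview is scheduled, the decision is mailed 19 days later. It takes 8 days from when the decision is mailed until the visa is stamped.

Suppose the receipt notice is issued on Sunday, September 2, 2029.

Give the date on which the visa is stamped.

The receipt notice is issued: Sep 2, 2029.
Biometrics are taken: Sep 2, 2029 + 12 days = Sep 14, 2029.
The interview is scheduled: Sep 14, 2029 + 24 days = Oct 8, 2029.
The decision is mailed: Oct 8, 2029 + 19 days = Oct 27, 2029.
The visa is stamped: Oct 27, 2029 + 8 days = Nov 4, 2029.

Sunday, November 4, 2029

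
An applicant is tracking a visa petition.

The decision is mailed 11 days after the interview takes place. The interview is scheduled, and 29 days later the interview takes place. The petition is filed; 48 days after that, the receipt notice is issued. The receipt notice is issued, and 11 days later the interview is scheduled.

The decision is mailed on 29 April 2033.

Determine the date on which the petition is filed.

The decision is mailed: Apr 29, 2033.
The interview takes place: Apr 29, 2033 − 11 days = Apr 18, 2033.
The interview is scheduled: Apr 18, 2033 − 29 days = Mar 20, 2033.
The receipt notice is issued: Mar 20, 2033 − 11 days = Mar 9, 2033.
The petition is filed: Mar 9, 2033 − 48 days = Jan 20, 2033.

20 January 2033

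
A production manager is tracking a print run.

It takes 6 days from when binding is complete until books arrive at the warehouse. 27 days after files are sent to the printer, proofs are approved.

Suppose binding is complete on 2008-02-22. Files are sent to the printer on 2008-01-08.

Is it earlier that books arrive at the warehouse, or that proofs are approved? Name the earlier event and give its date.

Proofs are approved — 2008-02-04

Binding is complete: Feb 22, 2008.
Books arrive at the warehouse: Feb 22, 2008 + 6 days = Feb 28, 2008.
Files are sent to the printer: Jan 8, 2008.
Proofs are approved: Jan 8, 2008 + 27 days = Feb 4, 2008.
Comparing: books arrive at the warehouse on Feb 28, 2008 vs proofs are approved on Feb 4, 2008. Earlier: proofs are approved.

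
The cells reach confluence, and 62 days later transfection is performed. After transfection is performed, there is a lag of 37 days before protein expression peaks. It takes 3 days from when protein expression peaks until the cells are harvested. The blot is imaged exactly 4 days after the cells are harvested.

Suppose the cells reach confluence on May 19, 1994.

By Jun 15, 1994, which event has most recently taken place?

The cells reach confluence: May 19, 1994.
Transfection is performed: May 19, 1994 + 62 days = Jul 20, 1994.
Protein expression peaks: Jul 20, 1994 + 37 days = Aug 26, 1994.
The cells are harvested: Aug 26, 1994 + 3 days = Aug 29, 1994.
The blot is imaged: Aug 29, 1994 + 4 days = Sep 2, 1994.
Jun 15, 1994 falls between when the cells reach confluence (May 19, 1994) and when transfection is performed (Jul 20, 1994).

The cells reach confluence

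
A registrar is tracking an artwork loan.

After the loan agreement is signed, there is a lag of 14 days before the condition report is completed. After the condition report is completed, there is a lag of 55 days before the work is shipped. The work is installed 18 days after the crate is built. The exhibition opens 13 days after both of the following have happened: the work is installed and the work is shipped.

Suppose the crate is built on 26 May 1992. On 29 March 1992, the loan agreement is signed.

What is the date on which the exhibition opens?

The crate is built: May 26, 1992.
The work is installed: May 26, 1992 + 18 days = Jun 13, 1992.
The loan agreement is signed: Mar 29, 1992.
The condition report is completed: Mar 29, 1992 + 14 days = Apr 12, 1992.
The work is shipped: Apr 12, 1992 + 55 days = Jun 6, 1992.
Both prerequisites met — the work is installed (Jun 13, 1992), the work is shipped (Jun 6, 1992); the later is Jun 13, 1992.
The exhibition opens: Jun 13, 1992 + 13 days = Jun 26, 1992.

26 June 1992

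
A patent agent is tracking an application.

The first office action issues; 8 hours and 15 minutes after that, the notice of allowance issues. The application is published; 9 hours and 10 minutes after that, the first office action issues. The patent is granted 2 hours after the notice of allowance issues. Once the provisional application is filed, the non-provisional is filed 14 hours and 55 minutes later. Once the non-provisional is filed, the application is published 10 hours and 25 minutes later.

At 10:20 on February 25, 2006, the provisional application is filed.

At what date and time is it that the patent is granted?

The provisional application is filed: 10:20 Feb 25, 2006.
The non-provisional is filed: 10:20 Feb 25, 2006 + 14h55m = 01:15 Feb 26, 2006.
The application is published: 01:15 Feb 26, 2006 + 10h25m = 11:40 Feb 26, 2006.
The first office action issues: 11:40 Feb 26, 2006 + 9h10m = 20:50 Feb 26, 2006.
The notice of allowance issues: 20:50 Feb 26, 2006 + 8h15m = 05:05 Feb 27, 2006.
The patent is granted: 05:05 Feb 27, 2006 + 2h = 07:05 Feb 27, 2006.

07:05 on February 27, 2006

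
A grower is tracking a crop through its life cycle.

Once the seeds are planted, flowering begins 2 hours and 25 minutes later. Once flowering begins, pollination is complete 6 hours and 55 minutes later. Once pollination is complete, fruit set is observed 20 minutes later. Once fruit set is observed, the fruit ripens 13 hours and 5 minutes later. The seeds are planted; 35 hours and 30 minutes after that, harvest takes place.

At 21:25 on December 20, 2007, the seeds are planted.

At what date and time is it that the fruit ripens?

20:10 on December 21, 2007

The seeds are planted: 21:25 Dec 20, 2007.
Flowering begins: 21:25 Dec 20, 2007 + 2h25m = 23:50 Dec 20, 2007.
Pollination is complete: 23:50 Dec 20, 2007 + 6h55m = 06:45 Dec 21, 2007.
Fruit set is observed: 06:45 Dec 21, 2007 + 20m = 07:05 Dec 21, 2007.
The fruit ripens: 07:05 Dec 21, 2007 + 13h05m = 20:10 Dec 21, 2007.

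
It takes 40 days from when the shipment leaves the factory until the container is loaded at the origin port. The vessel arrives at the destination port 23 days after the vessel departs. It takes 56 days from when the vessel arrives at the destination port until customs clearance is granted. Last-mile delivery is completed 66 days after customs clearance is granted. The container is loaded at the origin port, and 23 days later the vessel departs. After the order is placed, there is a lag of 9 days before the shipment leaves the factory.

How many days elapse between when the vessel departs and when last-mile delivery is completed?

145 days

Causal path: the vessel departs → the vessel arrives at the destination port → customs clearance is granted → last-mile delivery is completed.
Total delay along the path: 23 + 56 + 66 = 145 days.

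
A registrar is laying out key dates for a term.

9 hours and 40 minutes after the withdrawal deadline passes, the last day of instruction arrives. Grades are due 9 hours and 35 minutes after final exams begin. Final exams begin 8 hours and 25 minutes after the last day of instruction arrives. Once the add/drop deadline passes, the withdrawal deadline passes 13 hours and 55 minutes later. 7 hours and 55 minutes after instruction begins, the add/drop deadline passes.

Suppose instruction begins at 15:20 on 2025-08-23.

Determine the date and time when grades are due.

Instruction begins: 15:20 Aug 23, 2025.
The add/drop deadline passes: 15:20 Aug 23, 2025 + 7h55m = 23:15 Aug 23, 2025.
The withdrawal deadline passes: 23:15 Aug 23, 2025 + 13h55m = 13:10 Aug 24, 2025.
The last day of instruction arrives: 13:10 Aug 24, 2025 + 9h40m = 22:50 Aug 24, 2025.
Final exams begin: 22:50 Aug 24, 2025 + 8h25m = 07:15 Aug 25, 2025.
Grades are due: 07:15 Aug 25, 2025 + 9h35m = 16:50 Aug 25, 2025.

16:50 on 2025-08-25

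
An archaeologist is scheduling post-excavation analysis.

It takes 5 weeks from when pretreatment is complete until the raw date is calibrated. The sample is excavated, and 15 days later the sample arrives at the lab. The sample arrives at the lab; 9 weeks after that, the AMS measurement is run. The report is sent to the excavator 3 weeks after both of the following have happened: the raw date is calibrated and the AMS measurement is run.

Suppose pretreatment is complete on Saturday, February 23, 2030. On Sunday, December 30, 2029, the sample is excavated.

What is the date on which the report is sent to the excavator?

Saturday, April 20, 2030

Pretreatment is complete: Feb 23, 2030.
The raw date is calibrated: Feb 23, 2030 + 5 weeks = Mar 30, 2030.
The sample is excavated: Dec 30, 2029.
The sample arrives at the lab: Dec 30, 2029 + 15 days = Jan 14, 2030.
The AMS measurement is run: Jan 14, 2030 + 9 weeks = Mar 18, 2030.
Both prerequisites met — the raw date is calibrated (Mar 30, 2030), the AMS measurement is run (Mar 18, 2030); the later is Mar 30, 2030.
The report is sent to the excavator: Mar 30, 2030 + 3 weeks = Apr 20, 2030.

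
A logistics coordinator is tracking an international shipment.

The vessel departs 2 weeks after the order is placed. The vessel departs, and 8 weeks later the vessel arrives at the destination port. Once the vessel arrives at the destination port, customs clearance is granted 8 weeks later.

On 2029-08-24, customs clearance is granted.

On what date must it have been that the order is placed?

2029-04-20

Customs clearance is granted: Aug 24, 2029.
The vessel arrives at the destination port: Aug 24, 2029 − 8 weeks = Jun 29, 2029.
The vessel departs: Jun 29, 2029 − 8 weeks = May 4, 2029.
The order is placed: May 4, 2029 − 2 weeks = Apr 20, 2029.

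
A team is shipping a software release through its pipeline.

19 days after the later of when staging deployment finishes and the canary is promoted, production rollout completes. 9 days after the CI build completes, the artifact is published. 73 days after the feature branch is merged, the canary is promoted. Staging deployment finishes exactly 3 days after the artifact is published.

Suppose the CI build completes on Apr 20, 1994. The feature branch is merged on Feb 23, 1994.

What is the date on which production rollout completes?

The CI build completes: Apr 20, 1994.
The artifact is published: Apr 20, 1994 + 9 days = Apr 29, 1994.
Staging deployment finishes: Apr 29, 1994 + 3 days = May 2, 1994.
The feature branch is merged: Feb 23, 1994.
The canary is promoted: Feb 23, 1994 + 73 days = May 7, 1994.
Both prerequisites met — staging deployment finishes (May 2, 1994), the canary is promoted (May 7, 1994); the later is May 7, 1994.
Production rollout completes: May 7, 1994 + 19 days = May 26, 1994.

May 26, 1994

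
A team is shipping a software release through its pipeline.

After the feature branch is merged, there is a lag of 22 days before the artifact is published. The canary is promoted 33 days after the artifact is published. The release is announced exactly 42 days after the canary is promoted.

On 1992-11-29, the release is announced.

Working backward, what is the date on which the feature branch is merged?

The release is announced: Nov 29, 1992.
The canary is promoted: Nov 29, 1992 − 42 days = Oct 18, 1992.
The artifact is published: Oct 18, 1992 − 33 days = Sep 15, 1992.
The feature branch is merged: Sep 15, 1992 − 22 days = Aug 24, 1992.

1992-08-24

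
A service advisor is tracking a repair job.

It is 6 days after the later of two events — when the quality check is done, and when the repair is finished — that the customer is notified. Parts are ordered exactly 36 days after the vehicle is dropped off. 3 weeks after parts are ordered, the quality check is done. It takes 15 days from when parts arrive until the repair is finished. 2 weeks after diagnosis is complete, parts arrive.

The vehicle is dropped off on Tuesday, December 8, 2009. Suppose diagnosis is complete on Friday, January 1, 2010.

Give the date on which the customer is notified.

The vehicle is dropped off: Dec 8, 2009.
Parts are ordered: Dec 8, 2009 + 36 days = Jan 13, 2010.
The quality check is done: Jan 13, 2010 + 3 weeks = Feb 3, 2010.
Diagnosis is complete: Jan 1, 2010.
Parts arrive: Jan 1, 2010 + 2 weeks = Jan 15, 2010.
The repair is finished: Jan 15, 2010 + 15 days = Jan 30, 2010.
Both prerequisites met — the quality check is done (Feb 3, 2010), the repair is finished (Jan 30, 2010); the later is Feb 3, 2010.
The customer is notified: Feb 3, 2010 + 6 days = Feb 9, 2010.

Tuesday, February 9, 2010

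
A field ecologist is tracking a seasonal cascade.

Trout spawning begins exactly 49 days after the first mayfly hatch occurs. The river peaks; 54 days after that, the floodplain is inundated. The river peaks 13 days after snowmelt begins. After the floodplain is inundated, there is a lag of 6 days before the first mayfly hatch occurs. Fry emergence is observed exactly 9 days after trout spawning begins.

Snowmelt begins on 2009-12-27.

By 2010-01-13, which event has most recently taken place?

Snowmelt begins: Dec 27, 2009.
The river peaks: Dec 27, 2009 + 13 days = Jan 9, 2010.
The floodplain is inundated: Jan 9, 2010 + 54 days = Mar 4, 2010.
The first mayfly hatch occurs: Mar 4, 2010 + 6 days = Mar 10, 2010.
Trout spawning begins: Mar 10, 2010 + 49 days = Apr 28, 2010.
Fry emergence is observed: Apr 28, 2010 + 9 days = May 7, 2010.
Jan 13, 2010 falls between when the river peaks (Jan 9, 2010) and when the floodplain is inundated (Mar 4, 2010).

The river peaks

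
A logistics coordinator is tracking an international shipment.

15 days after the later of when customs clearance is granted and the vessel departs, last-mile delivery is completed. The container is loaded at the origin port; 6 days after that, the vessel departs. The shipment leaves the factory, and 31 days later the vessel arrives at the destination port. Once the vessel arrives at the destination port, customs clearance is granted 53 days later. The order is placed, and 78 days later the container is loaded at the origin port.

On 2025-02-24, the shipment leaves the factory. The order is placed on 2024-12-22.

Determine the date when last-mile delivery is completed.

The shipment leaves the factory: Feb 24, 2025.
The vessel arrives at the destination port: Feb 24, 2025 + 31 days = Mar 27, 2025.
Customs clearance is granted: Mar 27, 2025 + 53 days = May 19, 2025.
The order is placed: Dec 22, 2024.
The container is loaded at the origin port: Dec 22, 2024 + 78 days = Mar 10, 2025.
The vessel departs: Mar 10, 2025 + 6 days = Mar 16, 2025.
Both prerequisites met — customs clearance is granted (May 19, 2025), the vessel departs (Mar 16, 2025); the later is May 19, 2025.
Last-mile delivery is completed: May 19, 2025 + 15 days = Jun 3, 2025.

2025-06-03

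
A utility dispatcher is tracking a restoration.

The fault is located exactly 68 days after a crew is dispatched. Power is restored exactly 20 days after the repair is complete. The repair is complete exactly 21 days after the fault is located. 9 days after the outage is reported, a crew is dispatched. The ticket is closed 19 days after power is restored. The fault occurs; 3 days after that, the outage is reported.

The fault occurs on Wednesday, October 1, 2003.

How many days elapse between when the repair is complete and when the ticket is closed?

Causal path: the repair is complete → power is restored → the ticket is closed.
Total delay along the path: 20 + 19 = 39 days.

39 days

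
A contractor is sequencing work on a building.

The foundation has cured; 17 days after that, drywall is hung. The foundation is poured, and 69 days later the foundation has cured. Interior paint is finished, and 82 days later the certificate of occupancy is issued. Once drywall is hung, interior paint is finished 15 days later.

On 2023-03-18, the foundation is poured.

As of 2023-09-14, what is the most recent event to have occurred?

Interior paint is finished

The foundation is poured: Mar 18, 2023.
The foundation has cured: Mar 18, 2023 + 69 days = May 26, 2023.
Drywall is hung: May 26, 2023 + 17 days = Jun 12, 2023.
Interior paint is finished: Jun 12, 2023 + 15 days = Jun 27, 2023.
The certificate of occupancy is issued: Jun 27, 2023 + 82 days = Sep 17, 2023.
Sep 14, 2023 falls between when interior paint is finished (Jun 27, 2023) and when the certificate of occupancy is issued (Sep 17, 2023).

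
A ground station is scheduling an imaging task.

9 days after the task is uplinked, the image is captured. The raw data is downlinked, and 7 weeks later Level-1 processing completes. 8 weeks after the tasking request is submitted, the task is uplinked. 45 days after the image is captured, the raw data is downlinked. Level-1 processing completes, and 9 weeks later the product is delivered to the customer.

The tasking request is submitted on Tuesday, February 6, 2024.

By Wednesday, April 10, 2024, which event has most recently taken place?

The task is uplinked

The tasking request is submitted: Feb 6, 2024.
The task is uplinked: Feb 6, 2024 + 8 weeks = Apr 2, 2024.
The image is captured: Apr 2, 2024 + 9 days = Apr 11, 2024.
The raw data is downlinked: Apr 11, 2024 + 45 days = May 26, 2024.
Level-1 processing completes: May 26, 2024 + 7 weeks = Jul 14, 2024.
The product is delivered to the customer: Jul 14, 2024 + 9 weeks = Sep 15, 2024.
Apr 10, 2024 falls between when the task is uplinked (Apr 2, 2024) and when the image is captured (Apr 11, 2024).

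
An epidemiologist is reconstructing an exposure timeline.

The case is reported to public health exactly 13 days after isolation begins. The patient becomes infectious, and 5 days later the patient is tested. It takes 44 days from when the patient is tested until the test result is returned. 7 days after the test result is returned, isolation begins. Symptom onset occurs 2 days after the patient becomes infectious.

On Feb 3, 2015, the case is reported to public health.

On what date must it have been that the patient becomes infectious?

The case is reported to public health: Feb 3, 2015.
Isolation begins: Feb 3, 2015 − 13 days = Jan 21, 2015.
The test result is returned: Jan 21, 2015 − 7 days = Jan 14, 2015.
The patient is tested: Jan 14, 2015 − 44 days = Dec 1, 2014.
The patient becomes infectious: Dec 1, 2014 − 5 days = Nov 26, 2014.

Nov 26, 2014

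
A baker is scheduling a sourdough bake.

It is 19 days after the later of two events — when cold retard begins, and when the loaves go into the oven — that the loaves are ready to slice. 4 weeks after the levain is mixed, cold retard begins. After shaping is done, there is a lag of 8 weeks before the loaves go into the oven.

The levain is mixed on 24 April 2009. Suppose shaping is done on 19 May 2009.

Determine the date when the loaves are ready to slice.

The levain is mixed: Apr 24, 2009.
Cold retard begins: Apr 24, 2009 + 4 weeks = May 22, 2009.
Shaping is done: May 19, 2009.
The loaves go into the oven: May 19, 2009 + 8 weeks = Jul 14, 2009.
Both prerequisites met — cold retard begins (May 22, 2009), the loaves go into the oven (Jul 14, 2009); the later is Jul 14, 2009.
The loaves are ready to slice: Jul 14, 2009 + 19 days = Aug 2, 2009.

2 August 2009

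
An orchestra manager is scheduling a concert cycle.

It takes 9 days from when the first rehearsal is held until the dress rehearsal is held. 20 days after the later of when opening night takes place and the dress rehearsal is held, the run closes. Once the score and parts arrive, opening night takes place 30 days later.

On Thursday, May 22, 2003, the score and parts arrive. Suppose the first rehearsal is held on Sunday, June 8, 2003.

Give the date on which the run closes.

The score and parts arrive: May 22, 2003.
Opening night takes place: May 22, 2003 + 30 days = Jun 21, 2003.
The first rehearsal is held: Jun 8, 2003.
The dress rehearsal is held: Jun 8, 2003 + 9 days = Jun 17, 2003.
Both prerequisites met — opening night takes place (Jun 21, 2003), the dress rehearsal is held (Jun 17, 2003); the later is Jun 21, 2003.
The run closes: Jun 21, 2003 + 20 days = Jul 11, 2003.

Friday, July 11, 2003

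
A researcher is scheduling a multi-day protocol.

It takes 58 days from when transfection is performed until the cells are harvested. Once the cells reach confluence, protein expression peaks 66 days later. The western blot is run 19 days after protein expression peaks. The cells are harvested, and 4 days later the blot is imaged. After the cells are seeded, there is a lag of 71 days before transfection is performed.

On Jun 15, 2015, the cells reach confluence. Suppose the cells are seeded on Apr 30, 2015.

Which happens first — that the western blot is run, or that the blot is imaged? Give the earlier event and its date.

The cells reach confluence: Jun 15, 2015.
Protein expression peaks: Jun 15, 2015 + 66 days = Aug 20, 2015.
The western blot is run: Aug 20, 2015 + 19 days = Sep 8, 2015.
The cells are seeded: Apr 30, 2015.
Transfection is performed: Apr 30, 2015 + 71 days = Jul 10, 2015.
The cells are harvested: Jul 10, 2015 + 58 days = Sep 6, 2015.
The blot is imaged: Sep 6, 2015 + 4 days = Sep 10, 2015.
Comparing: the western blot is run on Sep 8, 2015 vs the blot is imaged on Sep 10, 2015. Earlier: the western blot is run.

The western blot is run — Sep 8, 2015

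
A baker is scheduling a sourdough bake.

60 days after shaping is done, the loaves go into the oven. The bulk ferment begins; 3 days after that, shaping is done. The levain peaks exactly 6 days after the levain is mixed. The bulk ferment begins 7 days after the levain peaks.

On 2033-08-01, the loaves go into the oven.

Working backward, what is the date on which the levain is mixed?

2033-05-17

The loaves go into the oven: Aug 1, 2033.
Shaping is done: Aug 1, 2033 − 60 days = Jun 2, 2033.
The bulk ferment begins: Jun 2, 2033 − 3 days = May 30, 2033.
The levain peaks: May 30, 2033 − 7 days = May 23, 2033.
The levain is mixed: May 23, 2033 − 6 days = May 17, 2033.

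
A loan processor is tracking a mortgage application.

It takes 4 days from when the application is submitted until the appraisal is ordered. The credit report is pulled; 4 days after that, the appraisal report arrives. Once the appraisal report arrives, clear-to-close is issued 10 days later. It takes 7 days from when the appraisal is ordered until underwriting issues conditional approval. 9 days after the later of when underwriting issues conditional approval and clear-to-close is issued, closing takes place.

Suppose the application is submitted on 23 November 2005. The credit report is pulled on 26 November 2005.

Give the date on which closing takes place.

The application is submitted: Nov 23, 2005.
The appraisal is ordered: Nov 23, 2005 + 4 days = Nov 27, 2005.
Underwriting issues conditional approval: Nov 27, 2005 + 7 days = Dec 4, 2005.
The credit report is pulled: Nov 26, 2005.
The appraisal report arrives: Nov 26, 2005 + 4 days = Nov 30, 2005.
Clear-to-close is issued: Nov 30, 2005 + 10 days = Dec 10, 2005.
Both prerequisites met — underwriting issues conditional approval (Dec 4, 2005), clear-to-close is issued (Dec 10, 2005); the later is Dec 10, 2005.
Closing takes place: Dec 10, 2005 + 9 days = Dec 19, 2005.

19 December 2005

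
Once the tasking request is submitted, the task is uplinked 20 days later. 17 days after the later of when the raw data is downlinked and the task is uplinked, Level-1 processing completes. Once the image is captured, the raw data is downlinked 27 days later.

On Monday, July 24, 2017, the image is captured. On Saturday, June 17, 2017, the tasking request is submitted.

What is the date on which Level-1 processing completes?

Wednesday, September 6, 2017

The image is captured: Jul 24, 2017.
The raw data is downlinked: Jul 24, 2017 + 27 days = Aug 20, 2017.
The tasking request is submitted: Jun 17, 2017.
The task is uplinked: Jun 17, 2017 + 20 days = Jul 7, 2017.
Both prerequisites met — the raw data is downlinked (Aug 20, 2017), the task is uplinked (Jul 7, 2017); the later is Aug 20, 2017.
Level-1 processing completes: Aug 20, 2017 + 17 days = Sep 6, 2017.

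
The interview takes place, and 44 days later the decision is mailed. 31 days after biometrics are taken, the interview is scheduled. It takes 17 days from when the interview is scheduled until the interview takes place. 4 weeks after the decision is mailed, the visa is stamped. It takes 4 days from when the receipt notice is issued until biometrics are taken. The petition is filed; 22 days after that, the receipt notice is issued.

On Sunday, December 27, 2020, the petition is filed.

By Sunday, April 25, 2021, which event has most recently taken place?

The decision is mailed

The petition is filed: Dec 27, 2020.
The receipt notice is issued: Dec 27, 2020 + 22 days = Jan 18, 2021.
Biometrics are taken: Jan 18, 2021 + 4 days = Jan 22, 2021.
The interview is scheduled: Jan 22, 2021 + 31 days = Feb 22, 2021.
The interview takes place: Feb 22, 2021 + 17 days = Mar 11, 2021.
The decision is mailed: Mar 11, 2021 + 44 days = Apr 24, 2021.
The visa is stamped: Apr 24, 2021 + 4 weeks = May 22, 2021.
Apr 25, 2021 falls between when the decision is mailed (Apr 24, 2021) and when the visa is stamped (May 22, 2021).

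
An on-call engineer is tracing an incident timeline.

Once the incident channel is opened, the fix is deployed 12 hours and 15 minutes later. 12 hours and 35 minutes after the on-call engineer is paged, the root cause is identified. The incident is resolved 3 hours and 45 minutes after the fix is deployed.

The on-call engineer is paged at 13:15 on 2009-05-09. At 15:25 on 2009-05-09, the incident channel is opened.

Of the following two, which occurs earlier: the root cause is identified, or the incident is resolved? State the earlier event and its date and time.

The on-call engineer is paged: 13:15 May 9, 2009.
The root cause is identified: 13:15 May 9, 2009 + 12h35m = 01:50 May 10, 2009.
The incident channel is opened: 15:25 May 9, 2009.
The fix is deployed: 15:25 May 9, 2009 + 12h15m = 03:40 May 10, 2009.
The incident is resolved: 03:40 May 10, 2009 + 3h45m = 07:25 May 10, 2009.
Comparing: the root cause is identified at 01:50 May 10, 2009 vs the incident is resolved at 07:25 May 10, 2009. Earlier: the root cause is identified.

The root cause is identified — 01:50 on 2009-05-10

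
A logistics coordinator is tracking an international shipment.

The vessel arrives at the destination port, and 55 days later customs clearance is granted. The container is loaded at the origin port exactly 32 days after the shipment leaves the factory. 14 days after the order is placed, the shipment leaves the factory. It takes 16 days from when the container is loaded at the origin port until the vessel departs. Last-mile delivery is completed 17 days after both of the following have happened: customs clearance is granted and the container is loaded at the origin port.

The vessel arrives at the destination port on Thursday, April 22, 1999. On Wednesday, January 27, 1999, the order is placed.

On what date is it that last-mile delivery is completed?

Saturday, July 3, 1999

The vessel arrives at the destination port: Apr 22, 1999.
Customs clearance is granted: Apr 22, 1999 + 55 days = Jun 16, 1999.
The order is placed: Jan 27, 1999.
The shipment leaves the factory: Jan 27, 1999 + 14 days = Feb 10, 1999.
The container is loaded at the origin port: Feb 10, 1999 + 32 days = Mar 14, 1999.
Both prerequisites met — customs clearance is granted (Jun 16, 1999), the container is loaded at the origin port (Mar 14, 1999); the later is Jun 16, 1999.
Last-mile delivery is completed: Jun 16, 1999 + 17 days = Jul 3, 1999.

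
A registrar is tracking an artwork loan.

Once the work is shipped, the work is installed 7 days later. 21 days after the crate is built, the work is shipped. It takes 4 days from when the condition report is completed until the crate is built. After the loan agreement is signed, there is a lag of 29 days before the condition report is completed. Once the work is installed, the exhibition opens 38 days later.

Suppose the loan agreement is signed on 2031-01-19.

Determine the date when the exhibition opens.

The loan agreement is signed: Jan 19, 2031.
The condition report is completed: Jan 19, 2031 + 29 days = Feb 17, 2031.
The crate is built: Feb 17, 2031 + 4 days = Feb 21, 2031.
The work is shipped: Feb 21, 2031 + 21 days = Mar 14, 2031.
The work is installed: Mar 14, 2031 + 7 days = Mar 21, 2031.
The exhibition opens: Mar 21, 2031 + 38 days = Apr 28, 2031.

2031-04-28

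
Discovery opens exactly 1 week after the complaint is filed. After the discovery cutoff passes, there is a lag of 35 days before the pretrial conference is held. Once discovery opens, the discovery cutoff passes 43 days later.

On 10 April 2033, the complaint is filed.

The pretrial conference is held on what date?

4 July 2033

The complaint is filed: Apr 10, 2033.
Discovery opens: Apr 10, 2033 + 1 week = Apr 17, 2033.
The discovery cutoff passes: Apr 17, 2033 + 43 days = May 30, 2033.
The pretrial conference is held: May 30, 2033 + 35 days = Jul 4, 2033.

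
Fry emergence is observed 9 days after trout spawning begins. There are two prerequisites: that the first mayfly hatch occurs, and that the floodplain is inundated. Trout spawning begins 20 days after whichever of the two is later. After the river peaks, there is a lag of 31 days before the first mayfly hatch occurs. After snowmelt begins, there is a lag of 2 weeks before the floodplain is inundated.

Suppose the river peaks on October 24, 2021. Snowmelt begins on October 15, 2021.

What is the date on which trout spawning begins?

December 14, 2021

The river peaks: Oct 24, 2021.
The first mayfly hatch occurs: Oct 24, 2021 + 31 days = Nov 24, 2021.
Snowmelt begins: Oct 15, 2021.
The floodplain is inundated: Oct 15, 2021 + 2 weeks = Oct 29, 2021.
Both prerequisites met — the first mayfly hatch occurs (Nov 24, 2021), the floodplain is inundated (Oct 29, 2021); the later is Nov 24, 2021.
Trout spawning begins: Nov 24, 2021 + 20 days = Dec 14, 2021.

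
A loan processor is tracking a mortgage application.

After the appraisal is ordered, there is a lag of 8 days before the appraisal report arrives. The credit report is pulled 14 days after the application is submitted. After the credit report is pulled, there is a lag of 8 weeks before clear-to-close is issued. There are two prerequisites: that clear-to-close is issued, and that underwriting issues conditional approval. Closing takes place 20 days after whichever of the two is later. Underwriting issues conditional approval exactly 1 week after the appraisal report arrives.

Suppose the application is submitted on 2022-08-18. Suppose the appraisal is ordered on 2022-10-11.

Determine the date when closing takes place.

The application is submitted: Aug 18, 2022.
The credit report is pulled: Aug 18, 2022 + 14 days = Sep 1, 2022.
Clear-to-close is issued: Sep 1, 2022 + 8 weeks = Oct 27, 2022.
The appraisal is ordered: Oct 11, 2022.
The appraisal report arrives: Oct 11, 2022 + 8 days = Oct 19, 2022.
Underwriting issues conditional approval: Oct 19, 2022 + 1 week = Oct 26, 2022.
Both prerequisites met — clear-to-close is issued (Oct 27, 2022), underwriting issues conditional approval (Oct 26, 2022); the later is Oct 27, 2022.
Closing takes place: Oct 27, 2022 + 20 days = Nov 16, 2022.

2022-11-16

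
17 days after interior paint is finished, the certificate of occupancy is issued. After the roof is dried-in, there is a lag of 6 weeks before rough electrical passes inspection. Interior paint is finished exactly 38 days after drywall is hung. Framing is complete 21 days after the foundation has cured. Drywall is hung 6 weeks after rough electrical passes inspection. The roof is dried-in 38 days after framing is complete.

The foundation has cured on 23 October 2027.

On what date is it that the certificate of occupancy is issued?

8 May 2028

The foundation has cured: Oct 23, 2027.
Framing is complete: Oct 23, 2027 + 21 days = Nov 13, 2027.
The roof is dried-in: Nov 13, 2027 + 38 days = Dec 21, 2027.
Rough electrical passes inspection: Dec 21, 2027 + 6 weeks = Feb 1, 2028.
Drywall is hung: Feb 1, 2028 + 6 weeks = Mar 14, 2028.
Interior paint is finished: Mar 14, 2028 + 38 days = Apr 21, 2028.
The certificate of occupancy is issued: Apr 21, 2028 + 17 days = May 8, 2028.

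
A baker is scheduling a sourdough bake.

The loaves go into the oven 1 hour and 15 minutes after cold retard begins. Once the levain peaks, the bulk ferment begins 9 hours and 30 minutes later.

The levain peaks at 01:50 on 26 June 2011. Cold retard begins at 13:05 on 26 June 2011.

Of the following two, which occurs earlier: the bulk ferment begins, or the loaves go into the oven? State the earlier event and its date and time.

The levain peaks: 01:50 Jun 26, 2011.
The bulk ferment begins: 01:50 Jun 26, 2011 + 9h30m = 11:20 Jun 26, 2011.
Cold retard begins: 13:05 Jun 26, 2011.
The loaves go into the oven: 13:05 Jun 26, 2011 + 1h15m = 14:20 Jun 26, 2011.
Comparing: the bulk ferment begins at 11:20 Jun 26, 2011 vs the loaves go into the oven at 14:20 Jun 26, 2011. Earlier: the bulk ferment begins.

The bulk ferment begins — 11:20 on 26 June 2011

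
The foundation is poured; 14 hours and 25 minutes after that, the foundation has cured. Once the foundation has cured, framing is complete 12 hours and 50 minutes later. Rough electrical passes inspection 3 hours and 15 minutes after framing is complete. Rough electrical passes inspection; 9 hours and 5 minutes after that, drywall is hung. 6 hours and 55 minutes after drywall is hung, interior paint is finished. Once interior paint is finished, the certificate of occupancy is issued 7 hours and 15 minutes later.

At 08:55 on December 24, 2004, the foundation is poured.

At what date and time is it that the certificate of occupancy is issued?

14:40 on December 26, 2004

The foundation is poured: 08:55 Dec 24, 2004.
The foundation has cured: 08:55 Dec 24, 2004 + 14h25m = 23:20 Dec 24, 2004.
Framing is complete: 23:20 Dec 24, 2004 + 12h50m = 12:10 Dec 25, 2004.
Rough electrical passes inspection: 12:10 Dec 25, 2004 + 3h15m = 15:25 Dec 25, 2004.
Drywall is hung: 15:25 Dec 25, 2004 + 9h05m = 00:30 Dec 26, 2004.
Interior paint is finished: 00:30 Dec 26, 2004 + 6h55m = 07:25 Dec 26, 2004.
The certificate of occupancy is issued: 07:25 Dec 26, 2004 + 7h15m = 14:40 Dec 26, 2004.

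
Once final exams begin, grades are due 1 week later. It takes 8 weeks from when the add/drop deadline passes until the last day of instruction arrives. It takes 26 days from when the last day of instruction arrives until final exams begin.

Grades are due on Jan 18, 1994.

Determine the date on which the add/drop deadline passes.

Grades are due: Jan 18, 1994.
Final exams begin: Jan 18, 1994 − 1 week = Jan 11, 1994.
The last day of instruction arrives: Jan 11, 1994 − 26 days = Dec 16, 1993.
The add/drop deadline passes: Dec 16, 1993 − 8 weeks = Oct 21, 1993.

Oct 21, 1993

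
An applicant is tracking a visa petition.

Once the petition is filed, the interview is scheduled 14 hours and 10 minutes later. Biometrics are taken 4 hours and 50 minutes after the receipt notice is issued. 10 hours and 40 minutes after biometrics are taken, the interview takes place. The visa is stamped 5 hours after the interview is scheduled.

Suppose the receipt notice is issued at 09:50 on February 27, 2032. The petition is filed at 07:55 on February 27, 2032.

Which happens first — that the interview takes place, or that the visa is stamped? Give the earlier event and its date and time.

The receipt notice is issued: 09:50 Feb 27, 2032.
Biometrics are taken: 09:50 Feb 27, 2032 + 4h50m = 14:40 Feb 27, 2032.
The interview takes place: 14:40 Feb 27, 2032 + 10h40m = 01:20 Feb 28, 2032.
The petition is filed: 07:55 Feb 27, 2032.
The interview is scheduled: 07:55 Feb 27, 2032 + 14h10m = 22:05 Feb 27, 2032.
The visa is stamped: 22:05 Feb 27, 2032 + 5h = 03:05 Feb 28, 2032.
Comparing: the interview takes place at 01:20 Feb 28, 2032 vs the visa is stamped at 03:05 Feb 28, 2032. Earlier: the interview takes place.

The interview takes place — 01:20 on February 28, 2032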